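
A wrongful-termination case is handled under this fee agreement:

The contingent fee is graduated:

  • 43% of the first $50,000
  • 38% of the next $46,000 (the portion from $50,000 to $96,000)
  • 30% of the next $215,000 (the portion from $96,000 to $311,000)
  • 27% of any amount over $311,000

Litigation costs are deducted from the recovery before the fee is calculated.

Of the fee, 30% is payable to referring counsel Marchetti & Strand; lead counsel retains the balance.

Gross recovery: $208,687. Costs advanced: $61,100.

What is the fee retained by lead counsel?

Fee base (net of costs): $208,687 − $61,100 = $147,587
First $50,000 at 43% = $21,500.00
Next $46,000 at 38% = $17,480.00
Remaining $51,587 at 30% = $15,476.10
Fee: $21,500.00 + $17,480.00 + $15,476.10 = $54,456.10
Referral share: 30% of $54,456.10 = $16,336.83; lead counsel retains $54,456.10 − $16,336.83 = $38,119.27.

$38,119.27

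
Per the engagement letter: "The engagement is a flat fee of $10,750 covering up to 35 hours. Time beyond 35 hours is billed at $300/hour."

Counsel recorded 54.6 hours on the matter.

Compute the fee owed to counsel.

Flat fee: $10,750.00
Excess hours: 54.6 − 35 = 19.6
Overrun: 19.6 × $300 = $5,880.00
Total: $10,750.00 + $5,880.00 = $16,630.00

$16,630.00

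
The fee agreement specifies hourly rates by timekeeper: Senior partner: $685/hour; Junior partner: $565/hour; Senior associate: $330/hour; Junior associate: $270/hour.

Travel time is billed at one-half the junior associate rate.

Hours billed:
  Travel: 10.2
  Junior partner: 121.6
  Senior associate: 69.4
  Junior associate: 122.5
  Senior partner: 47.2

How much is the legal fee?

$158,390.00

Senior partner: 47.2 × $685 = $32,332.00
Junior partner: 121.6 × $565 = $68,704.00
Senior associate: 69.4 × $330 = $22,902.00
Junior associate: 122.5 × $270 = $33,075.00
Subtotal: $32,332.00 + $68,704.00 + $22,902.00 + $33,075.00 = $157,013.00
Travel: 10.2 × ($270 ÷ 2) = 10.2 × $135.00 = $1,377.00
Total: $157,013.00 + $1,377.00 = $158,390.00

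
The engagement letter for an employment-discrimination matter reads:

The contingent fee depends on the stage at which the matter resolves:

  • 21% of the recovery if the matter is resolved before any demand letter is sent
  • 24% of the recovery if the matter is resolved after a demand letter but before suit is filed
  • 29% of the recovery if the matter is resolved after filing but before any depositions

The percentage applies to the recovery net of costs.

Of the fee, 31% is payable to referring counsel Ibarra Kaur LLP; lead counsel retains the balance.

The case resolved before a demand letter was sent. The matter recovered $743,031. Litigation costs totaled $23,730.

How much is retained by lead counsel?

$104,226.71

Fee base (net of costs): $743,031 − $23,730 = $719,301
The matter resolved before a demand letter was sent, so the 21% rate applies.
$719,301 × 21% = $151,053.21
Referral share: 31% of $151,053.21 = $46,826.50; lead counsel retains $151,053.21 − $46,826.50 = $104,226.71.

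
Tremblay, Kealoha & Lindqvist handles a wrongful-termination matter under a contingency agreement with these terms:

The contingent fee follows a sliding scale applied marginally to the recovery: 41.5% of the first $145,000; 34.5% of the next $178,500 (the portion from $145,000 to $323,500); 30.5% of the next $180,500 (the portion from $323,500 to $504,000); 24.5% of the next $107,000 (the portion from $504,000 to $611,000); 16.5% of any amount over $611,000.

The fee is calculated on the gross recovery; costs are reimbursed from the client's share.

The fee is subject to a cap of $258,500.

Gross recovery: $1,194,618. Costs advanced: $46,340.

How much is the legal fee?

$258,500.00

Fee base is the gross recovery, $1,194,618; costs are reimbursed separately.
First $145,000 at 41.5% = $60,175.00
Next $178,500 at 34.5% = $61,582.50
Next $180,500 at 30.5% = $55,052.50
Next $107,000 at 24.5% = $26,215.00
Remaining $583,618 at 16.5% = $96,296.97
Fee: $60,175.00 + $61,582.50 + $55,052.50 + $26,215.00 + $96,296.97 = $299,321.97
$299,321.97 exceeds the $258,500 cap, so the fee is capped at $258,500.00.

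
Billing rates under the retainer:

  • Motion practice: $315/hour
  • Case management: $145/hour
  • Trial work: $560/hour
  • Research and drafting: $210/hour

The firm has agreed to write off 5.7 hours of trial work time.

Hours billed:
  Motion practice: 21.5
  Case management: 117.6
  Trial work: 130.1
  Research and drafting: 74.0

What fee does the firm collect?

Motion practice: 21.5 × $315 = $6,772.50
Case management: 117.6 × $145 = $17,052.00
Trial work: 130.1 × $560 = $72,856.00
Research and drafting: 74.0 × $210 = $15,540.00
Subtotal: $112,220.50
Write-off: 5.7 × $560 = $3,192.00
Total: $112,220.50 − $3,192.00 = $109,028.50

$109,028.50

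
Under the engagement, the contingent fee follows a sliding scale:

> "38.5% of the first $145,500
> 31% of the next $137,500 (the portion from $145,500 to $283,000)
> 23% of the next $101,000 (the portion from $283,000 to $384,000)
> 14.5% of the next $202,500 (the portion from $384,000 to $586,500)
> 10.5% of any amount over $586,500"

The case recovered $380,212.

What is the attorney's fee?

$121,001.26

First $145,500 at 38.5% = $56,017.50
Next $137,500 at 31% = $42,625.00
Remaining $97,212 at 23% = $22,358.76
Fee: $56,017.50 + $42,625.00 + $22,358.76 = $121,001.26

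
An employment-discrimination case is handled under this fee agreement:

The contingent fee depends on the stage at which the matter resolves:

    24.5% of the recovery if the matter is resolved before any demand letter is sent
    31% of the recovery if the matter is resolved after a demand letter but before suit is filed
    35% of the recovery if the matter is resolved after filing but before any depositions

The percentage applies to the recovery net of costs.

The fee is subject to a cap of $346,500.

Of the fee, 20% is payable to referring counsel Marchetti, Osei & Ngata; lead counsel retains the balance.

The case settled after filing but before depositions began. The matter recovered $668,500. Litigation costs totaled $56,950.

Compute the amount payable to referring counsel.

Fee base (net of costs): $668,500 − $56,950 = $611,550
The matter settled after filing but before depositions began, so the 35% rate applies.
$611,550 × 35% = $214,042.50
$214,042.50 is under the $346,500 cap.
Referral share: 20% of $214,042.50 = $42,808.50; lead counsel retains $214,042.50 − $42,808.50 = $171,234.00.

$42,808.50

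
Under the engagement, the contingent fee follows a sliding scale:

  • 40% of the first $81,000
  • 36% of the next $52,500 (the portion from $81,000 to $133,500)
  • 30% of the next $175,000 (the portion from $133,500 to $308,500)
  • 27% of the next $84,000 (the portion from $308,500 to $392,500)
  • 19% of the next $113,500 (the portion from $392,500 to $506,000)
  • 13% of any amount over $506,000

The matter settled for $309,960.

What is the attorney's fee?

$104,194.20

First $81,000 at 40% = $32,400.00
Next $52,500 at 36% = $18,900.00
Next $175,000 at 30% = $52,500.00
Remaining $1,460 at 27% = $394.20
Fee: $32,400.00 + $18,900.00 + $52,500.00 + $394.20 = $104,194.20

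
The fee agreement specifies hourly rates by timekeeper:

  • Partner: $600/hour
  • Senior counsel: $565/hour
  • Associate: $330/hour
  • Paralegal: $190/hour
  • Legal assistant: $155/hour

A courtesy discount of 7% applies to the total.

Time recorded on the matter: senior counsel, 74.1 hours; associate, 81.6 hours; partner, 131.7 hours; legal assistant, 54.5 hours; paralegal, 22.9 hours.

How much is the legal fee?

Partner: 131.7 × $600 = $79,020.00
Senior counsel: 74.1 × $565 = $41,866.50
Associate: 81.6 × $330 = $26,928.00
Paralegal: 22.9 × $190 = $4,351.00
Legal assistant: 54.5 × $155 = $8,447.50
Subtotal: $160,613.00
Less 7% discount: −$11,242.91
Total: $160,613.00 − $11,242.91 = $149,370.09

$149,370.09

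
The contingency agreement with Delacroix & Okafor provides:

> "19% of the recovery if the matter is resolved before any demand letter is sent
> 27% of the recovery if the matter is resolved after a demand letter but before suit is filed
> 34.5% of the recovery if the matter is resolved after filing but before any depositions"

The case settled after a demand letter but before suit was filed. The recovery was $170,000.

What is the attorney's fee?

The matter settled after a demand letter but before suit was filed, so the 27% rate applies.
$170,000 × 27% = $45,900.00

$45,900.00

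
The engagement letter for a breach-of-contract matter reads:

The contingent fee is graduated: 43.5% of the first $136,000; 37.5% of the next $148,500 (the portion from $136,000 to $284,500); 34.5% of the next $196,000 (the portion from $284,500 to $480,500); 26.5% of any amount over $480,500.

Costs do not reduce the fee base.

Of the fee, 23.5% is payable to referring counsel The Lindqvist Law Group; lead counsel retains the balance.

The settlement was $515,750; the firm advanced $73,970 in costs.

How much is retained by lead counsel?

Fee base is the gross recovery, $515,750; costs are reimbursed separately.
First $136,000 at 43.5% = $59,160.00
Next $148,500 at 37.5% = $55,687.50
Next $196,000 at 34.5% = $67,620.00
Remaining $35,250 at 26.5% = $9,341.25
Fee: $59,160.00 + $55,687.50 + $67,620.00 + $9,341.25 = $191,808.75
Referral share: 23.5% of $191,808.75 = $45,075.06; lead counsel retains $191,808.75 − $45,075.06 = $146,733.69.

$146,733.69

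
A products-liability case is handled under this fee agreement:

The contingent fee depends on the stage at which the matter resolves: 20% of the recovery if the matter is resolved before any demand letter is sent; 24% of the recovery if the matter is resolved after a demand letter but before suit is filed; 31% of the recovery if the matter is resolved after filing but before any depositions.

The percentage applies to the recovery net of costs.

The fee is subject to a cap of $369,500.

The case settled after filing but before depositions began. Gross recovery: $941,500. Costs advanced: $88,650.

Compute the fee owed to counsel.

$264,383.50

Fee base (net of costs): $941,500 − $88,650 = $852,850
The matter settled after filing but before depositions began, so the 31% rate applies.
$852,850 × 31% = $264,383.50
$264,383.50 is under the $369,500 cap.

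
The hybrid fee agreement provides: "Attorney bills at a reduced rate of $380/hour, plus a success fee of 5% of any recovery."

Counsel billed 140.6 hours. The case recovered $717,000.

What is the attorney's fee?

$89,278.00

Hourly: 140.6 × $380 = $53,428.00
Success fee: 5% of $717,000 = $35,850.00
Total: $53,428.00 + $35,850.00 = $89,278.00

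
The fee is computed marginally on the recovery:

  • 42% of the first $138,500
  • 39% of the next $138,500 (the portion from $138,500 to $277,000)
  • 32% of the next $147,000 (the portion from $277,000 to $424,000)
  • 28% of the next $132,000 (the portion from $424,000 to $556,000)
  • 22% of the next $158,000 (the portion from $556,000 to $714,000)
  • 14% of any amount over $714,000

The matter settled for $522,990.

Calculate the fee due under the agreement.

First $138,500 at 42% = $58,170.00
Next $138,500 at 39% = $54,015.00
Next $147,000 at 32% = $47,040.00
Remaining $98,990 at 28% = $27,717.20
Fee: $58,170.00 + $54,015.00 + $47,040.00 + $27,717.20 = $186,942.20

$186,942.20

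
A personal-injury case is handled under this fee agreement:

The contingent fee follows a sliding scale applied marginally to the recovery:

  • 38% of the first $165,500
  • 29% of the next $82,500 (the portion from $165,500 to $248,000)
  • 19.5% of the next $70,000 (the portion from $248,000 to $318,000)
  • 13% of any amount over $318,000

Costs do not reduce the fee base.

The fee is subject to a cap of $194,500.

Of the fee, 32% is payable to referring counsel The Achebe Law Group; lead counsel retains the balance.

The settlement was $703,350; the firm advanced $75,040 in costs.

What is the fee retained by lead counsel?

$102,381.14

Fee base is the gross recovery, $703,350; costs are reimbursed separately.
First $165,500 at 38% = $62,890.00
Next $82,500 at 29% = $23,925.00
Next $70,000 at 19.5% = $13,650.00
Remaining $385,350 at 13% = $50,095.50
Fee: $62,890.00 + $23,925.00 + $13,650.00 + $50,095.50 = $150,560.50
$150,560.50 is under the $194,500 cap.
Referral share: 32% of $150,560.50 = $48,179.36; lead counsel retains $150,560.50 − $48,179.36 = $102,381.14.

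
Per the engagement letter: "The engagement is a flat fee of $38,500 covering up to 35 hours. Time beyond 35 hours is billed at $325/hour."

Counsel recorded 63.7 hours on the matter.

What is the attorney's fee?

Flat fee: $38,500.00
Excess hours: 63.7 − 35 = 28.7
Overrun: 28.7 × $325 = $9,327.50
Total: $38,500.00 + $9,327.50 = $47,827.50

$47,827.50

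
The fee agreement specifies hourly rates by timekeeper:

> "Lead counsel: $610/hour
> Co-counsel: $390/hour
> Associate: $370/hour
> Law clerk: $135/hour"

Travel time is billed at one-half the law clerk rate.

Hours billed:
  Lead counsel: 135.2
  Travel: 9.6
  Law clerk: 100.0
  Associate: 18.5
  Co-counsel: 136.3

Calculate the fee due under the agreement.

Lead counsel: 135.2 × $610 = $82,472.00
Co-counsel: 136.3 × $390 = $53,157.00
Associate: 18.5 × $370 = $6,845.00
Law clerk: 100.0 × $135 = $13,500.00
Subtotal: $82,472.00 + $53,157.00 + $6,845.00 + $13,500.00 = $155,974.00
Travel: 9.6 × ($135 ÷ 2) = 9.6 × $67.50 = $648.00
Total: $155,974.00 + $648.00 = $156,622.00

$156,622.00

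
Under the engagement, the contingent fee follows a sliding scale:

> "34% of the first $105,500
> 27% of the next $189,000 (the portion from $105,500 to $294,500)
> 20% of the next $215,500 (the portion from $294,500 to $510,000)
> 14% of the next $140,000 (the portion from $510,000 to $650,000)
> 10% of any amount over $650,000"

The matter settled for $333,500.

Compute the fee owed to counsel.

First $105,500 at 34% = $35,870.00
Next $189,000 at 27% = $51,030.00
Remaining $39,000 at 20% = $7,800.00
Fee: $35,870.00 + $51,030.00 + $7,800.00 = $94,700.00

$94,700.00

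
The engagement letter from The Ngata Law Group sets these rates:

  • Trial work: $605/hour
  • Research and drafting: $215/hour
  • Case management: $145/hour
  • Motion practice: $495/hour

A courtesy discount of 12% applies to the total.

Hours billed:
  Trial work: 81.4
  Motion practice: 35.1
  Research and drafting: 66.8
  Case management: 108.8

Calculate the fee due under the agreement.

Trial work: 81.4 × $605 = $49,247.00
Research and drafting: 66.8 × $215 = $14,362.00
Case management: 108.8 × $145 = $15,776.00
Motion practice: 35.1 × $495 = $17,374.50
Subtotal: $96,759.50
Less 12% discount: −$11,611.14
Total: $96,759.50 − $11,611.14 = $85,148.36

$85,148.36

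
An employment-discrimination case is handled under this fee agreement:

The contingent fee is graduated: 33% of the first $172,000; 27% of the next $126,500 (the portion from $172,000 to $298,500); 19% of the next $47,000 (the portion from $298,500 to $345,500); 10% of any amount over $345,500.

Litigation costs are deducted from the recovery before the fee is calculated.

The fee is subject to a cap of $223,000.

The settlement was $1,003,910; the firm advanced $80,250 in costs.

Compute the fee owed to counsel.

$157,661.00

Fee base (net of costs): $1,003,910 − $80,250 = $923,660
First $172,000 at 33% = $56,760.00
Next $126,500 at 27% = $34,155.00
Next $47,000 at 19% = $8,930.00
Remaining $578,160 at 10% = $57,816.00
Fee: $56,760.00 + $34,155.00 + $8,930.00 + $57,816.00 = $157,661.00
$157,661.00 is under the $223,000 cap.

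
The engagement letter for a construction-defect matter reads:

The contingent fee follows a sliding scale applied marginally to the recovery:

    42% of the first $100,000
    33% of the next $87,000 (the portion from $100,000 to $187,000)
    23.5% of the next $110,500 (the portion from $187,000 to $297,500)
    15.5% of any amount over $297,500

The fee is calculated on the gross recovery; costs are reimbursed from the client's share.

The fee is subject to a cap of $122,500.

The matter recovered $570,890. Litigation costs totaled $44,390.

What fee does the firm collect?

Fee base is the gross recovery, $570,890; costs are reimbursed separately.
First $100,000 at 42% = $42,000.00
Next $87,000 at 33% = $28,710.00
Next $110,500 at 23.5% = $25,967.50
Remaining $273,390 at 15.5% = $42,375.45
Fee: $42,000.00 + $28,710.00 + $25,967.50 + $42,375.45 = $139,052.95
$139,052.95 exceeds the $122,500 cap, so the fee is capped at $122,500.00.

$122,500.00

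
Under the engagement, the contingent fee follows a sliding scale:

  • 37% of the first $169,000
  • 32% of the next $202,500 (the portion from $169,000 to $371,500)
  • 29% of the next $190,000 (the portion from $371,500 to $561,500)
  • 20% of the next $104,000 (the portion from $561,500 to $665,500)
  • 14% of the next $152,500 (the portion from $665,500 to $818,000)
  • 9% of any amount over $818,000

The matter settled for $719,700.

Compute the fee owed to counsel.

$210,818.00

First $169,000 at 37% = $62,530.00
Next $202,500 at 32% = $64,800.00
Next $190,000 at 29% = $55,100.00
Next $104,000 at 20% = $20,800.00
Remaining $54,200 at 14% = $7,588.00
Fee: $62,530.00 + $64,800.00 + $55,100.00 + $20,800.00 + $7,588.00 = $210,818.00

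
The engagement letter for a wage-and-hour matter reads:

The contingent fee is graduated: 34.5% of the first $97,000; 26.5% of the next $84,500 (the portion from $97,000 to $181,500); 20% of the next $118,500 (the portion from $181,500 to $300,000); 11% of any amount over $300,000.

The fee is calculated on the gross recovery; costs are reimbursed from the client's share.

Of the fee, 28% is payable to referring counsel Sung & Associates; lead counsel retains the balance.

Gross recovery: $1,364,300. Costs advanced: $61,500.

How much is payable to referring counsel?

Fee base is the gross recovery, $1,364,300; costs are reimbursed separately.
First $97,000 at 34.5% = $33,465.00
Next $84,500 at 26.5% = $22,392.50
Next $118,500 at 20% = $23,700.00
Remaining $1,064,300 at 11% = $117,073.00
Fee: $33,465.00 + $22,392.50 + $23,700.00 + $117,073.00 = $196,630.50
Referral share: 28% of $196,630.50 = $55,056.54; lead counsel retains $196,630.50 − $55,056.54 = $141,573.96.

$55,056.54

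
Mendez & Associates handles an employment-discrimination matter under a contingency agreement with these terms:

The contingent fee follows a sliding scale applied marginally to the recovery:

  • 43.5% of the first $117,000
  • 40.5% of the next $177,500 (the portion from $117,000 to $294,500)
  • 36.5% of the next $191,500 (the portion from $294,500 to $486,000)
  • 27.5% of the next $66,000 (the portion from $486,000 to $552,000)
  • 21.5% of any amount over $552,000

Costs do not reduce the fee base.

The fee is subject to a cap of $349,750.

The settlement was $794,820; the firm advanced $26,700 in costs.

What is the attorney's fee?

Fee base is the gross recovery, $794,820; costs are reimbursed separately.
First $117,000 at 43.5% = $50,895.00
Next $177,500 at 40.5% = $71,887.50
Next $191,500 at 36.5% = $69,897.50
Next $66,000 at 27.5% = $18,150.00
Remaining $242,820 at 21.5% = $52,206.30
Fee: $50,895.00 + $71,887.50 + $69,897.50 + $18,150.00 + $52,206.30 = $263,036.30
$263,036.30 is under the $349,750 cap.

$263,036.30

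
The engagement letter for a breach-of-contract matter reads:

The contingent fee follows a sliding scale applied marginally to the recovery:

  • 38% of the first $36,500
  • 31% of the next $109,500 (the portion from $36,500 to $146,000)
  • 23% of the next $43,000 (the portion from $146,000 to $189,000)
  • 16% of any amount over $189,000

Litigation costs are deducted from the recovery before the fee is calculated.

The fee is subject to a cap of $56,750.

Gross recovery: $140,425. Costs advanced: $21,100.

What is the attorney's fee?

$39,545.75

Fee base (net of costs): $140,425 − $21,100 = $119,325
First $36,500 at 38% = $13,870.00
Remaining $82,825 at 31% = $25,675.75
Fee: $13,870.00 + $25,675.75 = $39,545.75
$39,545.75 is under the $56,750 cap.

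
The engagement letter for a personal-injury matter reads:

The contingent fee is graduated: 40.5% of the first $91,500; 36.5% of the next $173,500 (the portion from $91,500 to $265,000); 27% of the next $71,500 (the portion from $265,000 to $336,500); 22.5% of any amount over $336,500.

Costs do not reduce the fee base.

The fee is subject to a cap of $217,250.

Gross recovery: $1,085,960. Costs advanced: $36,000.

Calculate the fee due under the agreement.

$217,250.00

Fee base is the gross recovery, $1,085,960; costs are reimbursed separately.
First $91,500 at 40.5% = $37,057.50
Next $173,500 at 36.5% = $63,327.50
Next $71,500 at 27% = $19,305.00
Remaining $749,460 at 22.5% = $168,628.50
Fee: $37,057.50 + $63,327.50 + $19,305.00 + $168,628.50 = $288,318.50
$288,318.50 exceeds the $217,250 cap, so the fee is capped at $217,250.00.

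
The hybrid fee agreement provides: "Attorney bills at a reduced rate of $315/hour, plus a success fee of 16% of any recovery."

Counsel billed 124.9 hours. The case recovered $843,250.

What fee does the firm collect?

Hourly: 124.9 × $315 = $39,343.50
Success fee: 16% of $843,250 = $134,920.00
Total: $39,343.50 + $134,920.00 = $174,263.50

$174,263.50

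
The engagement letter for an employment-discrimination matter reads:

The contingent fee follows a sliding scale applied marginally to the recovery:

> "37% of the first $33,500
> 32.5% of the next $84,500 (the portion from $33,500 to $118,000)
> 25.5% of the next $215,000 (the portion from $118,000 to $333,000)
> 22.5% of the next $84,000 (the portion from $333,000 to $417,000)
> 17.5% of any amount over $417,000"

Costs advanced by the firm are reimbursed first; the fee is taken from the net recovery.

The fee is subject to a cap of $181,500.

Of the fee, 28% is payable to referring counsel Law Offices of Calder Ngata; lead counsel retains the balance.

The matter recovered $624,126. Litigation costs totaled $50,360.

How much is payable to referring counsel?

Fee base (net of costs): $624,126 − $50,360 = $573,766
First $33,500 at 37% = $12,395.00
Next $84,500 at 32.5% = $27,462.50
Next $215,000 at 25.5% = $54,825.00
Next $84,000 at 22.5% = $18,900.00
Remaining $156,766 at 17.5% = $27,434.05
Fee: $12,395.00 + $27,462.50 + $54,825.00 + $18,900.00 + $27,434.05 = $141,016.55
$141,016.55 is under the $181,500 cap.
Referral share: 28% of $141,016.55 = $39,484.63; lead counsel retains $141,016.55 − $39,484.63 = $101,531.92.

$39,484.63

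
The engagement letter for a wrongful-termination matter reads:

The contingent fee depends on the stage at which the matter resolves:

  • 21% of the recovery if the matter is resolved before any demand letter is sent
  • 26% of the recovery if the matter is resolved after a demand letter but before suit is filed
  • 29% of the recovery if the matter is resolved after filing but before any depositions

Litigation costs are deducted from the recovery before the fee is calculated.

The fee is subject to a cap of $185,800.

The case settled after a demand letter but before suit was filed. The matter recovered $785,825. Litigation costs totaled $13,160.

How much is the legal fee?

Fee base (net of costs): $785,825 − $13,160 = $772,665
The matter settled after a demand letter but before suit was filed, so the 26% rate applies.
$772,665 × 26% = $200,892.90
$200,892.90 exceeds the $185,800 cap, so the fee is capped at $185,800.00.

$185,800.00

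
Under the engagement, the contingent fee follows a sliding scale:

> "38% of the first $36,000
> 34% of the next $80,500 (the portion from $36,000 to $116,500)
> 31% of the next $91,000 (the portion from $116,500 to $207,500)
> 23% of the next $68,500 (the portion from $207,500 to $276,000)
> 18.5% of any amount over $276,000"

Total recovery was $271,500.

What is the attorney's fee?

$83,980.00

First $36,000 at 38% = $13,680.00
Next $80,500 at 34% = $27,370.00
Next $91,000 at 31% = $28,210.00
Remaining $64,000 at 23% = $14,720.00
Fee: $13,680.00 + $27,370.00 + $28,210.00 + $14,720.00 = $83,980.00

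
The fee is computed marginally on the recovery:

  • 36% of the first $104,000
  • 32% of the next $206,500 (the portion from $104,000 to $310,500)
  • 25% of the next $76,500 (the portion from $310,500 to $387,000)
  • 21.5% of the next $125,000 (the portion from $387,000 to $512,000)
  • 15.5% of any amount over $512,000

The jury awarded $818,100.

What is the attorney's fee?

$196,965.50

First $104,000 at 36% = $37,440.00
Next $206,500 at 32% = $66,080.00
Next $76,500 at 25% = $19,125.00
Next $125,000 at 21.5% = $26,875.00
Remaining $306,100 at 15.5% = $47,445.50
Fee: $37,440.00 + $66,080.00 + $19,125.00 + $26,875.00 + $47,445.50 = $196,965.50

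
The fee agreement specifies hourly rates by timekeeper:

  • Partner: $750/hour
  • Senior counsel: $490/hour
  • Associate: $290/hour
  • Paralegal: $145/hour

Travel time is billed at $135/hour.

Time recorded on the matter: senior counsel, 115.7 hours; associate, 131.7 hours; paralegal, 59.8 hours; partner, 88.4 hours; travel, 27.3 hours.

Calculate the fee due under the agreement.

$173,542.50

Partner: 88.4 × $750 = $66,300.00
Senior counsel: 115.7 × $490 = $56,693.00
Associate: 131.7 × $290 = $38,193.00
Paralegal: 59.8 × $145 = $8,671.00
Subtotal: $66,300.00 + $56,693.00 + $38,193.00 + $8,671.00 = $169,857.00
Travel: 27.3 × $135 = $3,685.50
Total: $169,857.00 + $3,685.50 = $173,542.50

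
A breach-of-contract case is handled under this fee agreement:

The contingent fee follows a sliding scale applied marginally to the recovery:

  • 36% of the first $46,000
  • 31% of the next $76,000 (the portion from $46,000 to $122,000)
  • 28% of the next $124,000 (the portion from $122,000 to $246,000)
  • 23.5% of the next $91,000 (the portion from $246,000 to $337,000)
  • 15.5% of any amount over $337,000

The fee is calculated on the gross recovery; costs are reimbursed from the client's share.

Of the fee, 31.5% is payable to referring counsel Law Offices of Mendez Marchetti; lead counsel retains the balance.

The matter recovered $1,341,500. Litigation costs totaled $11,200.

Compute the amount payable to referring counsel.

Fee base is the gross recovery, $1,341,500; costs are reimbursed separately.
First $46,000 at 36% = $16,560.00
Next $76,000 at 31% = $23,560.00
Next $124,000 at 28% = $34,720.00
Next $91,000 at 23.5% = $21,385.00
Remaining $1,004,500 at 15.5% = $155,697.50
Fee: $16,560.00 + $23,560.00 + $34,720.00 + $21,385.00 + $155,697.50 = $251,922.50
Referral share: 31.5% of $251,922.50 = $79,355.59; lead counsel retains $251,922.50 − $79,355.59 = $172,566.91.

$79,355.59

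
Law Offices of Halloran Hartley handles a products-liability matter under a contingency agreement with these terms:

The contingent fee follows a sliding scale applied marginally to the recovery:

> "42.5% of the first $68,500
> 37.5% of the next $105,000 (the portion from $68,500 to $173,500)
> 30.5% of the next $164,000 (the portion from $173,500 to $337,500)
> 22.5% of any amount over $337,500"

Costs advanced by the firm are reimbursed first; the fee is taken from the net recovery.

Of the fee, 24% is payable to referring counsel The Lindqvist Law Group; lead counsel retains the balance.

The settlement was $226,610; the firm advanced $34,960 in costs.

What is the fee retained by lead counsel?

Fee base (net of costs): $226,610 − $34,960 = $191,650
First $68,500 at 42.5% = $29,112.50
Next $105,000 at 37.5% = $39,375.00
Remaining $18,150 at 30.5% = $5,535.75
Fee: $29,112.50 + $39,375.00 + $5,535.75 = $74,023.25
Referral share: 24% of $74,023.25 = $17,765.58; lead counsel retains $74,023.25 − $17,765.58 = $56,257.67.

$56,257.67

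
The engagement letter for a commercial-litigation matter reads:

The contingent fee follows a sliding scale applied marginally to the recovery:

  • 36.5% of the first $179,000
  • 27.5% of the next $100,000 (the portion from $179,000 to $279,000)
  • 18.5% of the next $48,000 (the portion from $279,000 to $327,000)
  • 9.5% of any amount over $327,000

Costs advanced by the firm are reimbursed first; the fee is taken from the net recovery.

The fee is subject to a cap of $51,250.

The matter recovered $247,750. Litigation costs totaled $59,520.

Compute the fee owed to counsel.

Fee base (net of costs): $247,750 − $59,520 = $188,230
First $179,000 at 36.5% = $65,335.00
Remaining $9,230 at 27.5% = $2,538.25
Fee: $65,335.00 + $2,538.25 = $67,873.25
$67,873.25 exceeds the $51,250 cap, so the fee is capped at $51,250.00.

$51,250.00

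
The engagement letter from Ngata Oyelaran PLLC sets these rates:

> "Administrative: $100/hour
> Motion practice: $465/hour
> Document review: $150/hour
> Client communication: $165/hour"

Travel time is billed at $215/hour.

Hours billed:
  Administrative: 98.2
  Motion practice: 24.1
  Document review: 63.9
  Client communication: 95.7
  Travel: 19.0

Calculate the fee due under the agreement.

Administrative: 98.2 × $100 = $9,820.00
Motion practice: 24.1 × $465 = $11,206.50
Document review: 63.9 × $150 = $9,585.00
Client communication: 95.7 × $165 = $15,790.50
Subtotal: $9,820.00 + $11,206.50 + $9,585.00 + $15,790.50 = $46,402.00
Travel: 19.0 × $215 = $4,085.00
Total: $46,402.00 + $4,085.00 = $50,487.00

$50,487.00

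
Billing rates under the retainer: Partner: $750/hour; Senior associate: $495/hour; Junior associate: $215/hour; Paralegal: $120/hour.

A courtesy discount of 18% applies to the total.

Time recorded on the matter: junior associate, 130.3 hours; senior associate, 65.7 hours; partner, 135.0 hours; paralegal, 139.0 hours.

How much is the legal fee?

$146,342.12

Partner: 135.0 × $750 = $101,250.00
Senior associate: 65.7 × $495 = $32,521.50
Junior associate: 130.3 × $215 = $28,014.50
Paralegal: 139.0 × $120 = $16,680.00
Subtotal: $178,466.00
Less 18% discount: −$32,123.88
Total: $178,466.00 − $32,123.88 = $146,342.12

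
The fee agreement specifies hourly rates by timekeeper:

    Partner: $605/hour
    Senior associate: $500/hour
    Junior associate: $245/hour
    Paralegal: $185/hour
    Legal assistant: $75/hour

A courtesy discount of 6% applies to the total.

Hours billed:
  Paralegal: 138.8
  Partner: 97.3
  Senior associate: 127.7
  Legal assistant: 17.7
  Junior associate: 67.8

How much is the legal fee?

$156,353.02

Partner: 97.3 × $605 = $58,866.50
Senior associate: 127.7 × $500 = $63,850.00
Junior associate: 67.8 × $245 = $16,611.00
Paralegal: 138.8 × $185 = $25,678.00
Legal assistant: 17.7 × $75 = $1,327.50
Subtotal: $166,333.00
Less 6% discount: −$9,979.98
Total: $166,333.00 − $9,979.98 = $156,353.02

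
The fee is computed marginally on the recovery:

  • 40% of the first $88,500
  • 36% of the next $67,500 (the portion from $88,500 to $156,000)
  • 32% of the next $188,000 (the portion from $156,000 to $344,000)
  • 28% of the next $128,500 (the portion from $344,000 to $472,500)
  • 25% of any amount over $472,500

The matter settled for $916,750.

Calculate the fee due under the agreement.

$266,902.50

First $88,500 at 40% = $35,400.00
Next $67,500 at 36% = $24,300.00
Next $188,000 at 32% = $60,160.00
Next $128,500 at 28% = $35,980.00
Remaining $444,250 at 25% = $111,062.50
Fee: $35,400.00 + $24,300.00 + $60,160.00 + $35,980.00 + $111,062.50 = $266,902.50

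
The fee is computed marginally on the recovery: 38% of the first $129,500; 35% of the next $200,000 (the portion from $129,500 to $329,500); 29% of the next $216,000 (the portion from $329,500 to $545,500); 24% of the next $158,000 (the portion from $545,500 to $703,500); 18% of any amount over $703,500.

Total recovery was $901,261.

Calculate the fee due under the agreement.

First $129,500 at 38% = $49,210.00
Next $200,000 at 35% = $70,000.00
Next $216,000 at 29% = $62,640.00
Next $158,000 at 24% = $37,920.00
Remaining $197,761 at 18% = $35,596.98
Fee: $49,210.00 + $70,000.00 + $62,640.00 + $37,920.00 + $35,596.98 = $255,366.98

$255,366.98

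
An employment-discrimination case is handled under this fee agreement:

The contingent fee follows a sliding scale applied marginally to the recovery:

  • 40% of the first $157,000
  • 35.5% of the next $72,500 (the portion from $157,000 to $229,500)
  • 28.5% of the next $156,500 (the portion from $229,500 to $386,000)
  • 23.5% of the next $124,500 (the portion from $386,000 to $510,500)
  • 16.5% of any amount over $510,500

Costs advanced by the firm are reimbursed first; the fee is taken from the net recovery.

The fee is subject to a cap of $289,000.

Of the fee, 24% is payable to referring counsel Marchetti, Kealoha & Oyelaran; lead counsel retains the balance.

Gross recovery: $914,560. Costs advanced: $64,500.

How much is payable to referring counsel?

$52,421.98

Fee base (net of costs): $914,560 − $64,500 = $850,060
First $157,000 at 40% = $62,800.00
Next $72,500 at 35.5% = $25,737.50
Next $156,500 at 28.5% = $44,602.50
Next $124,500 at 23.5% = $29,257.50
Remaining $339,560 at 16.5% = $56,027.40
Fee: $62,800.00 + $25,737.50 + $44,602.50 + $29,257.50 + $56,027.40 = $218,424.90
$218,424.90 is under the $289,000 cap.
Referral share: 24% of $218,424.90 = $52,421.98; lead counsel retains $218,424.90 − $52,421.98 = $166,002.92.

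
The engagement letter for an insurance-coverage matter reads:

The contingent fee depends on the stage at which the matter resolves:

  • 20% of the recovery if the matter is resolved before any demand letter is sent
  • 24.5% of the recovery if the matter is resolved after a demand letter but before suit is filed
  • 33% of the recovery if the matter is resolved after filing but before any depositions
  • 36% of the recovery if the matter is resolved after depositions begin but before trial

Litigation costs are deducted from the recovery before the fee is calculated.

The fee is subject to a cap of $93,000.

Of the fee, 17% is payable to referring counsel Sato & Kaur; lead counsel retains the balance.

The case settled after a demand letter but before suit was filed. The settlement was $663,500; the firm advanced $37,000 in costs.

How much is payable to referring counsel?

$15,810.00

Fee base (net of costs): $663,500 − $37,000 = $626,500
The matter settled after a demand letter but before suit was filed, so the 24.5% rate applies.
$626,500 × 24.5% = $153,492.50
$153,492.50 exceeds the $93,000 cap, so the fee is capped at $93,000.00.
Referral share: 17% of $93,000.00 = $15,810.00; lead counsel retains $93,000.00 − $15,810.00 = $77,190.00.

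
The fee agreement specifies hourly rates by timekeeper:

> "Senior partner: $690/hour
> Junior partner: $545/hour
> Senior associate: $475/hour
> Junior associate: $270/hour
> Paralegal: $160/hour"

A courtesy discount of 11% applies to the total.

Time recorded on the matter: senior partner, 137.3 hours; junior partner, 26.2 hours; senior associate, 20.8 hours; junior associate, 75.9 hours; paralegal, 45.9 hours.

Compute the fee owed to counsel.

$130,592.37

Senior partner: 137.3 × $690 = $94,737.00
Junior partner: 26.2 × $545 = $14,279.00
Senior associate: 20.8 × $475 = $9,880.00
Junior associate: 75.9 × $270 = $20,493.00
Paralegal: 45.9 × $160 = $7,344.00
Subtotal: $146,733.00
Less 11% discount: −$16,140.63
Total: $146,733.00 − $16,140.63 = $130,592.37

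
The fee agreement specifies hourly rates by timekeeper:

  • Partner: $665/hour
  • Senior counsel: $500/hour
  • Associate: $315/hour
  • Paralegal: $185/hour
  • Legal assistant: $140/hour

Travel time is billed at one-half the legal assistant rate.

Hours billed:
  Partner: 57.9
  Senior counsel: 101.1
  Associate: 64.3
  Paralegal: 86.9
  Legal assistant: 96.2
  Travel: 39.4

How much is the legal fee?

$141,610.50

Partner: 57.9 × $665 = $38,503.50
Senior counsel: 101.1 × $500 = $50,550.00
Associate: 64.3 × $315 = $20,254.50
Paralegal: 86.9 × $185 = $16,076.50
Legal assistant: 96.2 × $140 = $13,468.00
Subtotal: $38,503.50 + $50,550.00 + $20,254.50 + $16,076.50 + $13,468.00 = $138,852.50
Travel: 39.4 × ($140 ÷ 2) = 39.4 × $70.00 = $2,758.00
Total: $138,852.50 + $2,758.00 = $141,610.50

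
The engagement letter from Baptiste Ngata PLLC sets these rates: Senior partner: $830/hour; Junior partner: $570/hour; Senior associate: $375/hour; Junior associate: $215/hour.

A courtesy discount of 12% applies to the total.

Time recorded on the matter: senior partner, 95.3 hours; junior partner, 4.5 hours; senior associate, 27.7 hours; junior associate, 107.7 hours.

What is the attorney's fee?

Senior partner: 95.3 × $830 = $79,099.00
Junior partner: 4.5 × $570 = $2,565.00
Senior associate: 27.7 × $375 = $10,387.50
Junior associate: 107.7 × $215 = $23,155.50
Subtotal: $115,207.00
Less 12% discount: −$13,824.84
Total: $115,207.00 − $13,824.84 = $101,382.16

$101,382.16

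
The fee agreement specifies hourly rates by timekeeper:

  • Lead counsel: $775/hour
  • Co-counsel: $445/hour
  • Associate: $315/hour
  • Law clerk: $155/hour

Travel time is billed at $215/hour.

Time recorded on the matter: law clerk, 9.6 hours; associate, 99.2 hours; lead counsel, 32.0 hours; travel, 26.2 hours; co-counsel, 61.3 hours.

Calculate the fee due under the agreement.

Lead counsel: 32.0 × $775 = $24,800.00
Co-counsel: 61.3 × $445 = $27,278.50
Associate: 99.2 × $315 = $31,248.00
Law clerk: 9.6 × $155 = $1,488.00
Subtotal: $24,800.00 + $27,278.50 + $31,248.00 + $1,488.00 = $84,814.50
Travel: 26.2 × $215 = $5,633.00
Total: $84,814.50 + $5,633.00 = $90,447.50

$90,447.50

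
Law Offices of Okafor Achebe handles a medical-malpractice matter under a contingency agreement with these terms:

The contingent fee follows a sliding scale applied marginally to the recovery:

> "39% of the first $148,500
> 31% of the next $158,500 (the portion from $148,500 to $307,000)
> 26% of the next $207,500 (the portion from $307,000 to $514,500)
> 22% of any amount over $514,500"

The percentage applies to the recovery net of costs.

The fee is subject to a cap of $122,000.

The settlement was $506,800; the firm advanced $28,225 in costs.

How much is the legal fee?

Fee base (net of costs): $506,800 − $28,225 = $478,575
First $148,500 at 39% = $57,915.00
Next $158,500 at 31% = $49,135.00
Remaining $171,575 at 26% = $44,609.50
Fee: $57,915.00 + $49,135.00 + $44,609.50 = $151,659.50
$151,659.50 exceeds the $122,000 cap, so the fee is capped at $122,000.00.

$122,000.00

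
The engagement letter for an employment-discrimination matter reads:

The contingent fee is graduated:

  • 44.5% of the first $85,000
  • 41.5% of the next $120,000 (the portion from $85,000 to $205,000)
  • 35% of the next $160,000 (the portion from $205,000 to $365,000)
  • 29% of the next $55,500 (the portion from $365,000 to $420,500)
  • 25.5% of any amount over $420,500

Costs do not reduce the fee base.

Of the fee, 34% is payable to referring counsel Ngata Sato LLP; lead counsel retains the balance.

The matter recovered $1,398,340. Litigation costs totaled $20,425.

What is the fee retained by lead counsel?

$269,985.67

Fee base is the gross recovery, $1,398,340; costs are reimbursed separately.
First $85,000 at 44.5% = $37,825.00
Next $120,000 at 41.5% = $49,800.00
Next $160,000 at 35% = $56,000.00
Next $55,500 at 29% = $16,095.00
Remaining $977,840 at 25.5% = $249,349.20
Fee: $37,825.00 + $49,800.00 + $56,000.00 + $16,095.00 + $249,349.20 = $409,069.20
Referral share: 34% of $409,069.20 = $139,083.53; lead counsel retains $409,069.20 − $139,083.53 = $269,985.67.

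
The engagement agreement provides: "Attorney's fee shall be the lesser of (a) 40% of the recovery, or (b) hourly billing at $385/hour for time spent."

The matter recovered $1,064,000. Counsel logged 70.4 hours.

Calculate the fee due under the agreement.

(a) 40% of $1,064,000 = $425,600.00
(b) 70.4 × $385 = $27,104.00
The lesser is (b): $27,104.00.

$27,104.00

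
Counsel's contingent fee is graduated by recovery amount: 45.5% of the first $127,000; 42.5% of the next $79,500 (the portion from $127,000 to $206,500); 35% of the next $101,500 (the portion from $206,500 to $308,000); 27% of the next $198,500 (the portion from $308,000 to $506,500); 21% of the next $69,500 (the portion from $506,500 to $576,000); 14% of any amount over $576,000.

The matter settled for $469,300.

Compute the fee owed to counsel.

First $127,000 at 45.5% = $57,785.00
Next $79,500 at 42.5% = $33,787.50
Next $101,500 at 35% = $35,525.00
Remaining $161,300 at 27% = $43,551.00
Fee: $57,785.00 + $33,787.50 + $35,525.00 + $43,551.00 = $170,648.50

$170,648.50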